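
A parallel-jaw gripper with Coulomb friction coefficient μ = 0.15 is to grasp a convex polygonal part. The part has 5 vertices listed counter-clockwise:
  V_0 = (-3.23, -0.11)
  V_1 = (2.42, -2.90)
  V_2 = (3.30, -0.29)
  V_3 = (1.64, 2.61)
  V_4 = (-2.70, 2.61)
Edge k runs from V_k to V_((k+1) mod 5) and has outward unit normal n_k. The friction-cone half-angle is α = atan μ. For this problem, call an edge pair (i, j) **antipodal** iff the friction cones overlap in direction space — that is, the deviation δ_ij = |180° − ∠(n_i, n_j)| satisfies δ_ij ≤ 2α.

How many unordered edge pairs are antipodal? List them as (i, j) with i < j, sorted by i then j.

α = atan 0.15 = 8.53°;  2α = 17.06°
n_0 = (-0.4428, -0.8966)
n_1 = (+0.9476, -0.3195)
n_2 = (+0.8679, +0.4968)
n_3 = (+0.0000, +1.0000)
n_4 = (-0.9815, +0.1913)
  (0,1): δ = 82.35°  ·
  (0,2): δ = 33.93°  ·
  (0,3): δ = 26.28°  ·
  (0,4): δ = 105.25°  ·
  (1,2): δ = 131.58°  ·
  (1,3): δ = 71.37°  ·
  (1,4): δ = 7.61°  ✓
  (2,3): δ = 119.79°  ·
  (2,4): δ = 40.81°  ·
  (3,4): δ = 101.03°  ·
antipodal pairs: 1

count = 1; pairs: (1,4)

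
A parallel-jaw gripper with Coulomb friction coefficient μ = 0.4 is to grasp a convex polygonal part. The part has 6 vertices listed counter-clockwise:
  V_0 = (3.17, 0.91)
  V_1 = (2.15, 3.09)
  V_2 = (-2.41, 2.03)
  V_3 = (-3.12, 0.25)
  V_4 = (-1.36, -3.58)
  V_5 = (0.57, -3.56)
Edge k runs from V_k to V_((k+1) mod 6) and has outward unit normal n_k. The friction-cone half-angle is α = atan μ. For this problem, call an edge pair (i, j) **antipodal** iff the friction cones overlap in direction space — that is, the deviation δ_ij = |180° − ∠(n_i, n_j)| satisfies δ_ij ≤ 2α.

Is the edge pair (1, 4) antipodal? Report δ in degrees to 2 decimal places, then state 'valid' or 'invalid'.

α = atan 0.4 = 21.80°;  2α = 43.60°
edge 1: e_1 = (-4.56, -1.06);  n_1 = (-0.2264, +0.9740)
edge 4: e_4 = (+1.93, +0.02);  n_4 = (+0.0104, -0.9999)
∠(n_1, n_4) = 167.51°
δ = |180° − 167.51°| = 12.49°
12.49° ≤ 2α = 43.60°  →  valid

δ = 12.49°, valid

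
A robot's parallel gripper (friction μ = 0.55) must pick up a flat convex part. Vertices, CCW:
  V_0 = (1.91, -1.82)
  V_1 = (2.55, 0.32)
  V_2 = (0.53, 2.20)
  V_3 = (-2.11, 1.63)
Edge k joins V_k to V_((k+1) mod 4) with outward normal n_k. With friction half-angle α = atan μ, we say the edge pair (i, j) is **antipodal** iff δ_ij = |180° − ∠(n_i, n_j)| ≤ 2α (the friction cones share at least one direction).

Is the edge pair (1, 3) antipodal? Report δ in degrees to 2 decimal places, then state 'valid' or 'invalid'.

δ = 2.31°, valid

α = atan 0.55 = 28.81°;  2α = 57.62°
edge 1: e_1 = (-2.02, +1.88);  n_1 = (+0.6813, +0.7320)
edge 3: e_3 = (+4.02, -3.45);  n_3 = (-0.6513, -0.7589)
∠(n_1, n_3) = 177.69°
δ = |180° − 177.69°| = 2.31°
2.31° ≤ 2α = 57.62°  →  valid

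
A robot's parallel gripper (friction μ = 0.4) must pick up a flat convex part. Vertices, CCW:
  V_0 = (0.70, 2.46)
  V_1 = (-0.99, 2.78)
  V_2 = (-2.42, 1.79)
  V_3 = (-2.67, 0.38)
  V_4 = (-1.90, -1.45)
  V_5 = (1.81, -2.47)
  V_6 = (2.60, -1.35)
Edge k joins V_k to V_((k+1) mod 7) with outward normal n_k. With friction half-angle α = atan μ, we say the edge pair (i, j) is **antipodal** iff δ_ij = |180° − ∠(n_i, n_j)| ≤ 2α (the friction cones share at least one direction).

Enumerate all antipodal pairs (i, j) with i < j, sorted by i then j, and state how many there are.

count = 5; pairs: (0,4), (1,5), (2,5), (2,6), (3,6)

α = atan 0.4 = 21.80°;  2α = 43.60°
n_0 = (+0.1860, +0.9825)
n_1 = (-0.5692, +0.8222)
n_2 = (-0.9846, +0.1746)
n_3 = (-0.9217, -0.3878)
n_4 = (-0.2651, -0.9642)
n_5 = (+0.8172, -0.5764)
n_6 = (+0.8949, +0.4463)
  (0,1): δ = 134.58°  ·
  (0,2): δ = 89.33°  ·
  (0,3): δ = 56.46°  ·
  (0,4): δ = 4.65°  ✓
  (0,5): δ = 65.52°  ·
  (0,6): δ = 127.23°  ·
  (1,2): δ = 134.75°  ·
  (1,3): δ = 101.88°  ·
  (1,4): δ = 50.07°  ·
  (1,5): δ = 20.11°  ✓
  (1,6): δ = 81.81°  ·
  (2,3): δ = 147.13°  ·
  (2,4): δ = 95.32°  ·
  (2,5): δ = 25.14°  ✓
  (2,6): δ = 36.56°  ✓
  (3,4): δ = 128.19°  ·
  (3,5): δ = 58.02°  ·
  (3,6): δ = 3.69°  ✓
  (4,5): δ = 109.82°  ·
  (4,6): δ = 48.12°  ·
  (5,6): δ = 118.30°  ·
antipodal pairs: 5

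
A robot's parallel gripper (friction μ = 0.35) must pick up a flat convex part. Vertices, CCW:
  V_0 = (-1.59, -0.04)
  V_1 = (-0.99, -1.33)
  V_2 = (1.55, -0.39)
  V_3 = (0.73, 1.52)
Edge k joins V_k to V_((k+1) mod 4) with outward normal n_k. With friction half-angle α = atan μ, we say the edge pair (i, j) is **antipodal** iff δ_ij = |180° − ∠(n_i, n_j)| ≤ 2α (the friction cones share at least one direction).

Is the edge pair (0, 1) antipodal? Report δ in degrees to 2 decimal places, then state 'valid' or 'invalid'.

δ = 94.64°, invalid

α = atan 0.35 = 19.29°;  2α = 38.58°
edge 0: e_0 = (+0.60, -1.29);  n_0 = (-0.9067, -0.4217)
edge 1: e_1 = (+2.54, +0.94);  n_1 = (+0.3471, -0.9378)
∠(n_0, n_1) = 85.36°
δ = |180° − 85.36°| = 94.64°
94.64° > 2α = 38.58°  →  invalid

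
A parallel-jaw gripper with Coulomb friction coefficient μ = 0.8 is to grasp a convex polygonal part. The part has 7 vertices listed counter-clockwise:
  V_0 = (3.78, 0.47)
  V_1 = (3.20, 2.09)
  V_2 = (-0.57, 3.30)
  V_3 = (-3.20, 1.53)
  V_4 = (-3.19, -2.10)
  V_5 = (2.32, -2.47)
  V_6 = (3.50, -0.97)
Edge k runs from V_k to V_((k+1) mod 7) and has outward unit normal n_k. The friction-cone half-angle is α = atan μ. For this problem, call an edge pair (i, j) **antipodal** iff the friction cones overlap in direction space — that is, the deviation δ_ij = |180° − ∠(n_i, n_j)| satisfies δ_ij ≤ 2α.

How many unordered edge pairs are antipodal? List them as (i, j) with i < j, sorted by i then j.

count = 11; pairs: (0,2), (0,3), (0,4), (1,3), (1,4), (1,5), (2,4), (2,5), (2,6), (3,5), (3,6)

α = atan 0.8 = 38.66°;  2α = 77.32°
n_0 = (+0.9415, +0.3371)
n_1 = (+0.3056, +0.9522)
n_2 = (-0.5583, +0.8296)
n_3 = (-1.0000, -0.0028)
n_4 = (-0.0670, -0.9978)
n_5 = (+0.7860, -0.6183)
n_6 = (+0.9816, -0.1909)
  (0,1): δ = 127.49°  ·
  (0,2): δ = 75.76°  ✓
  (0,3): δ = 19.54°  ✓
  (0,4): δ = 66.46°  ✓
  (0,5): δ = 122.11°  ·
  (0,6): δ = 149.30°  ·
  (1,2): δ = 128.27°  ·
  (1,3): δ = 72.05°  ✓
  (1,4): δ = 13.95°  ✓
  (1,5): δ = 69.60°  ✓
  (1,6): δ = 96.79°  ·
  (2,3): δ = 123.78°  ·
  (2,4): δ = 37.78°  ✓
  (2,5): δ = 17.87°  ✓
  (2,6): δ = 45.06°  ✓
  (3,4): δ = 94.00°  ·
  (3,5): δ = 38.35°  ✓
  (3,6): δ = 11.16°  ✓
  (4,5): δ = 124.35°  ·
  (4,6): δ = 97.16°  ·
  (5,6): δ = 152.81°  ·
antipodal pairs: 11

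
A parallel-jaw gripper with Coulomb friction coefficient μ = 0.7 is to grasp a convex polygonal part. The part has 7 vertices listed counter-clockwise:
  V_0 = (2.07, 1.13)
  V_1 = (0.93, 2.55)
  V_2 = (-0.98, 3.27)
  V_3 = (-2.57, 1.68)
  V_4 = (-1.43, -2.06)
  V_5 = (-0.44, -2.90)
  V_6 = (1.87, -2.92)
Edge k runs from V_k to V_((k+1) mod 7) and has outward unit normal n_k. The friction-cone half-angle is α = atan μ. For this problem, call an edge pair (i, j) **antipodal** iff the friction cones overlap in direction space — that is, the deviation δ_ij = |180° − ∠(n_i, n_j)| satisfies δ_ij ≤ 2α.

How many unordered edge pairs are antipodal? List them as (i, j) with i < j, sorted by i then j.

count = 10; pairs: (0,3), (0,4), (0,5), (1,3), (1,4), (1,5), (2,5), (2,6), (3,6), (4,6)

α = atan 0.7 = 34.99°;  2α = 69.98°
n_0 = (+0.7798, +0.6260)
n_1 = (+0.3527, +0.9357)
n_2 = (-0.7071, +0.7071)
n_3 = (-0.9565, -0.2916)
n_4 = (-0.6470, -0.7625)
n_5 = (-0.0087, -1.0000)
n_6 = (+0.9988, -0.0493)
  (0,1): δ = 149.41°  ·
  (0,2): δ = 83.76°  ·
  (0,3): δ = 21.81°  ✓
  (0,4): δ = 10.93°  ✓
  (0,5): δ = 50.75°  ✓
  (0,6): δ = 138.41°  ·
  (1,2): δ = 114.35°  ·
  (1,3): δ = 52.39°  ✓
  (1,4): δ = 19.66°  ✓
  (1,5): δ = 20.16°  ✓
  (1,6): δ = 107.83°  ·
  (2,3): δ = 118.05°  ·
  (2,4): δ = 85.31°  ·
  (2,5): δ = 45.50°  ✓
  (2,6): δ = 42.17°  ✓
  (3,4): δ = 147.27°  ·
  (3,5): δ = 107.45°  ·
  (3,6): δ = 19.78°  ✓
  (4,5): δ = 140.18°  ·
  (4,6): δ = 52.51°  ✓
  (5,6): δ = 92.33°  ·
antipodal pairs: 10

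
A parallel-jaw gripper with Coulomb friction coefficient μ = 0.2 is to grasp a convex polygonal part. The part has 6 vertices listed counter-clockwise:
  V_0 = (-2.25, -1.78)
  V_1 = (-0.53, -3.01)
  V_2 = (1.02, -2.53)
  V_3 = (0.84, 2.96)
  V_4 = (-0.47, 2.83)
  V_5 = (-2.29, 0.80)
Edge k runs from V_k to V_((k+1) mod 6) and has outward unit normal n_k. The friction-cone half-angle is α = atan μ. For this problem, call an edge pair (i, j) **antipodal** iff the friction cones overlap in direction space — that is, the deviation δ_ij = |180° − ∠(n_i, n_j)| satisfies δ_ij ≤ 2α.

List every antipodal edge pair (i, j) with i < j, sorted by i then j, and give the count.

α = atan 0.2 = 11.31°;  2α = 22.62°
n_0 = (-0.5817, -0.8134)
n_1 = (+0.2958, -0.9552)
n_2 = (+0.9995, +0.0328)
n_3 = (-0.0988, +0.9951)
n_4 = (-0.7446, +0.6675)
n_5 = (-0.9999, -0.0155)
  (0,1): δ = 127.22°  ·
  (0,2): δ = 52.55°  ·
  (0,3): δ = 41.24°  ·
  (0,4): δ = 83.69°  ·
  (0,5): δ = 126.46°  ·
  (1,2): δ = 105.33°  ·
  (1,3): δ = 11.54°  ✓
  (1,4): δ = 30.92°  ·
  (1,5): δ = 73.68°  ·
  (2,3): δ = 86.21°  ·
  (2,4): δ = 43.76°  ·
  (2,5): δ = 0.99°  ✓
  (3,4): δ = 137.55°  ·
  (3,5): δ = 94.78°  ·
  (4,5): δ = 137.23°  ·
antipodal pairs: 2

count = 2; pairs: (1,3), (2,5)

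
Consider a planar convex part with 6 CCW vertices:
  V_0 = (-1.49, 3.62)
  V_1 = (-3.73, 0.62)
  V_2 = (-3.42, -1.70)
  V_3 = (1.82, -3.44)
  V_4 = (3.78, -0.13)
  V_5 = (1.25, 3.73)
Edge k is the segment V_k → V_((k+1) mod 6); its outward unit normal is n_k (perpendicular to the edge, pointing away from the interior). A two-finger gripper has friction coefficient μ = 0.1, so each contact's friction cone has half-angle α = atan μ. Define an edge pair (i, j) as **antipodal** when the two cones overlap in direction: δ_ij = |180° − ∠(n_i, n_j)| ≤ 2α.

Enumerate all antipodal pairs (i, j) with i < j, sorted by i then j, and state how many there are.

α = atan 0.1 = 5.71°;  2α = 11.42°
n_0 = (-0.8013, +0.5983)
n_1 = (-0.9912, -0.1324)
n_2 = (-0.3151, -0.9490)
n_3 = (+0.8605, -0.5095)
n_4 = (+0.8364, +0.5482)
n_5 = (-0.0401, +0.9992)
  (0,1): δ = 135.64°  ·
  (0,2): δ = 71.62°  ·
  (0,3): δ = 6.12°  ✓
  (0,4): δ = 69.99°  ·
  (0,5): δ = 129.05°  ·
  (1,2): δ = 115.98°  ·
  (1,3): δ = 38.24°  ·
  (1,4): δ = 25.63°  ·
  (1,5): δ = 84.69°  ·
  (2,3): δ = 102.26°  ·
  (2,4): δ = 38.39°  ·
  (2,5): δ = 20.67°  ·
  (3,4): δ = 116.13°  ·
  (3,5): δ = 57.07°  ·
  (4,5): δ = 120.94°  ·
antipodal pairs: 1

count = 1; pairs: (0,3)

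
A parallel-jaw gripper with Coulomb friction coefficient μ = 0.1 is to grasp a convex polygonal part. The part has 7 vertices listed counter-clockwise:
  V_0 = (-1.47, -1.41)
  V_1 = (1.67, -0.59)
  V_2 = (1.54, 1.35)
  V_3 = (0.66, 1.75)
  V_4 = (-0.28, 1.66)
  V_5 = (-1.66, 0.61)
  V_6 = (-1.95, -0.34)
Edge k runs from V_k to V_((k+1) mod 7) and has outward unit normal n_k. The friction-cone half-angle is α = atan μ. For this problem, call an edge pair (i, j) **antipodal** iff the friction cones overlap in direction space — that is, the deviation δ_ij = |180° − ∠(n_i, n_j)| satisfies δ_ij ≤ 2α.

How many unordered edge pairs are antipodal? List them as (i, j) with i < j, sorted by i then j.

count = 1; pairs: (0,3)

α = atan 0.1 = 5.71°;  2α = 11.42°
n_0 = (+0.2527, -0.9676)
n_1 = (+0.9978, +0.0669)
n_2 = (+0.4138, +0.9104)
n_3 = (-0.0953, +0.9954)
n_4 = (-0.6055, +0.7958)
n_5 = (-0.9564, +0.2920)
n_6 = (-0.9124, -0.4093)
  (0,1): δ = 100.80°  ·
  (0,2): δ = 39.08°  ·
  (0,3): δ = 9.17°  ✓
  (0,4): δ = 22.63°  ·
  (0,5): δ = 58.39°  ·
  (0,6): δ = 99.53°  ·
  (1,2): δ = 118.28°  ·
  (1,3): δ = 88.36°  ·
  (1,4): δ = 56.57°  ·
  (1,5): δ = 20.81°  ·
  (1,6): δ = 20.33°  ·
  (2,3): δ = 150.09°  ·
  (2,4): δ = 118.29°  ·
  (2,5): δ = 82.53°  ·
  (2,6): δ = 41.40°  ·
  (3,4): δ = 148.20°  ·
  (3,5): δ = 112.44°  ·
  (3,6): δ = 71.31°  ·
  (4,5): δ = 144.24°  ·
  (4,6): δ = 103.11°  ·
  (5,6): δ = 138.86°  ·
antipodal pairs: 1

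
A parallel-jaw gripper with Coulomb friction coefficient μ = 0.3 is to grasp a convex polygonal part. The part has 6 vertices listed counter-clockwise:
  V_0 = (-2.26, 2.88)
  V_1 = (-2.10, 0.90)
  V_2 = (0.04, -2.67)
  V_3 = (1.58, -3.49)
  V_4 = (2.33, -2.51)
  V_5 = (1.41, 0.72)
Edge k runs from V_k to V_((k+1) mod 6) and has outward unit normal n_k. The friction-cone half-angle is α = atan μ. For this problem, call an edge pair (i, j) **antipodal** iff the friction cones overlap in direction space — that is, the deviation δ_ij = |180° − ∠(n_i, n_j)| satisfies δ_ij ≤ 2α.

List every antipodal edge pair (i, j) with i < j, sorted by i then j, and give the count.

α = atan 0.3 = 16.70°;  2α = 33.40°
n_0 = (-0.9968, -0.0805)
n_1 = (-0.8577, -0.5141)
n_2 = (-0.4700, -0.8827)
n_3 = (+0.7941, -0.6078)
n_4 = (+0.9617, +0.2739)
n_5 = (+0.5072, +0.8618)
  (0,1): δ = 153.68°  ·
  (0,2): δ = 122.65°  ·
  (0,3): δ = 42.05°  ·
  (0,4): δ = 11.28°  ✓
  (0,5): δ = 54.90°  ·
  (1,2): δ = 148.97°  ·
  (1,3): δ = 68.37°  ·
  (1,4): δ = 15.04°  ✓
  (1,5): δ = 28.58°  ✓
  (2,3): δ = 99.39°  ·
  (2,4): δ = 46.07°  ·
  (2,5): δ = 2.45°  ✓
  (3,4): δ = 126.67°  ·
  (3,5): δ = 83.05°  ·
  (4,5): δ = 136.38°  ·
antipodal pairs: 4

count = 4; pairs: (0,4), (1,4), (1,5), (2,5)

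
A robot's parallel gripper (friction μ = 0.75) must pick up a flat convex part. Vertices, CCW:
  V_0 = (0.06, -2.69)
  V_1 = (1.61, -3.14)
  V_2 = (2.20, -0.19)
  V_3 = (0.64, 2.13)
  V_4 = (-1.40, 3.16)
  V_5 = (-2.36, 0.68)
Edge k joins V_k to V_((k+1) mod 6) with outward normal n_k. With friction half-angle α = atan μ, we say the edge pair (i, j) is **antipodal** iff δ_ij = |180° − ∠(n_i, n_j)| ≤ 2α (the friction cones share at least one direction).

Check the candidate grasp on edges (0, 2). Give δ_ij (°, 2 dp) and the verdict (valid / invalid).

α = atan 0.75 = 36.87°;  2α = 73.74°
edge 0: e_0 = (+1.55, -0.45);  n_0 = (-0.2788, -0.9603)
edge 2: e_2 = (-1.56, +2.32);  n_2 = (+0.8298, +0.5580)
∠(n_0, n_2) = 140.11°
δ = |180° − 140.11°| = 39.89°
39.89° ≤ 2α = 73.74°  →  valid

δ = 39.89°, valid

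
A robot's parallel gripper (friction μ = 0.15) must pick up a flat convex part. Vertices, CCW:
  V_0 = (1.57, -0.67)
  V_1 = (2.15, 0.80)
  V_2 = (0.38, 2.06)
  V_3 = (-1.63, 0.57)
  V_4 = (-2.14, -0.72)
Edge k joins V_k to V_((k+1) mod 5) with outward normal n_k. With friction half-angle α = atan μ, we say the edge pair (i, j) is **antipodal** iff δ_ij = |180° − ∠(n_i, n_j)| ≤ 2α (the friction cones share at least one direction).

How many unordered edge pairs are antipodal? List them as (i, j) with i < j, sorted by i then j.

count = 1; pairs: (0,3)

α = atan 0.15 = 8.53°;  2α = 17.06°
n_0 = (+0.9302, -0.3670)
n_1 = (+0.5799, +0.8147)
n_2 = (-0.5955, +0.8033)
n_3 = (-0.9300, +0.3677)
n_4 = (+0.0135, -0.9999)
  (0,1): δ = 103.91°  ·
  (0,2): δ = 31.92°  ·
  (0,3): δ = 0.04°  ✓
  (0,4): δ = 112.30°  ·
  (1,2): δ = 108.00°  ·
  (1,3): δ = 76.13°  ·
  (1,4): δ = 36.22°  ·
  (2,3): δ = 148.12°  ·
  (2,4): δ = 35.78°  ·
  (3,4): δ = 67.66°  ·
antipodal pairs: 1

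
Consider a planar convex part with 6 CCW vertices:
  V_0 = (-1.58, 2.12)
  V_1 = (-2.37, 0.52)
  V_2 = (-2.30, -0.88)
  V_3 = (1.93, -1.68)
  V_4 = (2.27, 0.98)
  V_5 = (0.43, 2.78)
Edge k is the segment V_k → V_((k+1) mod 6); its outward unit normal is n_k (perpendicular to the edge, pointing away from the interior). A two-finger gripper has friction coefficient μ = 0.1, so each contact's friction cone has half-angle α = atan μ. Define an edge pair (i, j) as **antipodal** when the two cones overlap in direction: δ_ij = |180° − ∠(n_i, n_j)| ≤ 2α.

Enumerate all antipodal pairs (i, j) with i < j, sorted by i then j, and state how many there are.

α = atan 0.1 = 5.71°;  2α = 11.42°
n_0 = (-0.8967, +0.4427)
n_1 = (-0.9988, -0.0499)
n_2 = (-0.1858, -0.9826)
n_3 = (+0.9919, -0.1268)
n_4 = (+0.6993, +0.7148)
n_5 = (-0.3120, +0.9501)
  (0,1): δ = 150.86°  ·
  (0,2): δ = 74.43°  ·
  (0,3): δ = 18.99°  ·
  (0,4): δ = 71.91°  ·
  (0,5): δ = 134.46°  ·
  (1,2): δ = 103.57°  ·
  (1,3): δ = 10.15°  ✓
  (1,4): δ = 42.77°  ·
  (1,5): δ = 105.32°  ·
  (2,3): δ = 86.57°  ·
  (2,4): δ = 33.66°  ·
  (2,5): δ = 28.89°  ·
  (3,4): δ = 127.09°  ·
  (3,5): δ = 64.54°  ·
  (4,5): δ = 117.45°  ·
antipodal pairs: 1

count = 1; pairs: (1,3)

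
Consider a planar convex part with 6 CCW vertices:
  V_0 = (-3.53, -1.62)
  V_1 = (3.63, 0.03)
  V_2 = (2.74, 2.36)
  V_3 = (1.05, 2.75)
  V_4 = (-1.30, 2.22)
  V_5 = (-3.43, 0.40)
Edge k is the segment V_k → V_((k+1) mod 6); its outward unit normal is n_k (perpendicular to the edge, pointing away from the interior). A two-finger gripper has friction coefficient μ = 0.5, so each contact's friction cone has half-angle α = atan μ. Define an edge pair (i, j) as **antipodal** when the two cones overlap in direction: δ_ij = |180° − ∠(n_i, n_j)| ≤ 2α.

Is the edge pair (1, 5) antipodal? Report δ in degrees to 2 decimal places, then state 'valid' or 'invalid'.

δ = 23.74°, valid

α = atan 0.5 = 26.57°;  2α = 53.13°
edge 1: e_1 = (-0.89, +2.33);  n_1 = (+0.9342, +0.3568)
edge 5: e_5 = (-0.10, -2.02);  n_5 = (-0.9988, +0.0494)
∠(n_1, n_5) = 156.26°
δ = |180° − 156.26°| = 23.74°
23.74° ≤ 2α = 53.13°  →  valid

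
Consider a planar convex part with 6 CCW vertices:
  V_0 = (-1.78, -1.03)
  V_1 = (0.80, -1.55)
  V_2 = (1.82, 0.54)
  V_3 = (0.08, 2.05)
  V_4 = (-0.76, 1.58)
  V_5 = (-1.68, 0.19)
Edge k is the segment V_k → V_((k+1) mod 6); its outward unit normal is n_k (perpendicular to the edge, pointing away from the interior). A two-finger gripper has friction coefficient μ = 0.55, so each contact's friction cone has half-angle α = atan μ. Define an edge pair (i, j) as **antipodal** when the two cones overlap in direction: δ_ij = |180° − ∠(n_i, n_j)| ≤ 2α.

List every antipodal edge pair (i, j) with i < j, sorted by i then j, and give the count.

α = atan 0.55 = 28.81°;  2α = 57.62°
n_0 = (-0.1976, -0.9803)
n_1 = (+0.8987, -0.4386)
n_2 = (+0.6554, +0.7553)
n_3 = (-0.4883, +0.8727)
n_4 = (-0.8339, +0.5519)
n_5 = (-0.9967, +0.0817)
  (0,1): δ = 104.62°  ·
  (0,2): δ = 29.56°  ✓
  (0,3): δ = 40.62°  ✓
  (0,4): δ = 67.90°  ·
  (0,5): δ = 96.71°  ·
  (1,2): δ = 104.94°  ·
  (1,3): δ = 34.76°  ✓
  (1,4): δ = 7.49°  ✓
  (1,5): δ = 21.33°  ✓
  (2,3): δ = 109.82°  ·
  (2,4): δ = 82.55°  ·
  (2,5): δ = 53.73°  ✓
  (3,4): δ = 152.73°  ·
  (3,5): δ = 123.91°  ·
  (4,5): δ = 151.19°  ·
antipodal pairs: 6

count = 6; pairs: (0,2), (0,3), (1,3), (1,4), (1,5), (2,5)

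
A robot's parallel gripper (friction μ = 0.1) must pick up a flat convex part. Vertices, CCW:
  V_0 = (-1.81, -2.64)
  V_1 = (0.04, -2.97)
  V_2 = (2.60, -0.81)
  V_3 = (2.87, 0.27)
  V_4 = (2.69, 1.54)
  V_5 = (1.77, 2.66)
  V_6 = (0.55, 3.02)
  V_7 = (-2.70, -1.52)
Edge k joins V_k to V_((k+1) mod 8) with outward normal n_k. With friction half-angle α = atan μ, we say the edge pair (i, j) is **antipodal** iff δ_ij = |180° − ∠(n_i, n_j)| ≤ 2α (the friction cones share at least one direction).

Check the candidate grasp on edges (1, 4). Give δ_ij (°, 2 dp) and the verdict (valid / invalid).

α = atan 0.1 = 5.71°;  2α = 11.42°
edge 1: e_1 = (+2.56, +2.16);  n_1 = (+0.6449, -0.7643)
edge 4: e_4 = (-0.92, +1.12);  n_4 = (+0.7727, +0.6347)
∠(n_1, n_4) = 89.24°
δ = |180° − 89.24°| = 90.76°
90.76° > 2α = 11.42°  →  invalid

δ = 90.76°, invalid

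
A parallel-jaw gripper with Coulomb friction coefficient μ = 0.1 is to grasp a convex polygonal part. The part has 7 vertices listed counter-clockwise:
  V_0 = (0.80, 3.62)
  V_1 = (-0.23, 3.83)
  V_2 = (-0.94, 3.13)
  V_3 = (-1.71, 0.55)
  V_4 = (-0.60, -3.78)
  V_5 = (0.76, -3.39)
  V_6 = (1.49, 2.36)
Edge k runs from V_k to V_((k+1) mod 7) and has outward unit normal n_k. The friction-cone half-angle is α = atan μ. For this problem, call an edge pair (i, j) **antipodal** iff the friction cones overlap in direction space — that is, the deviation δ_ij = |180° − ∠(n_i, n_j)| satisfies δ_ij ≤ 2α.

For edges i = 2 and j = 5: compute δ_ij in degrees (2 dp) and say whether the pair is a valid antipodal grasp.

α = atan 0.1 = 5.71°;  2α = 11.42°
edge 2: e_2 = (-0.77, -2.58);  n_2 = (-0.9582, +0.2860)
edge 5: e_5 = (+0.73, +5.75);  n_5 = (+0.9920, -0.1259)
∠(n_2, n_5) = 170.62°
δ = |180° − 170.62°| = 9.38°
9.38° ≤ 2α = 11.42°  →  valid

δ = 9.38°, valid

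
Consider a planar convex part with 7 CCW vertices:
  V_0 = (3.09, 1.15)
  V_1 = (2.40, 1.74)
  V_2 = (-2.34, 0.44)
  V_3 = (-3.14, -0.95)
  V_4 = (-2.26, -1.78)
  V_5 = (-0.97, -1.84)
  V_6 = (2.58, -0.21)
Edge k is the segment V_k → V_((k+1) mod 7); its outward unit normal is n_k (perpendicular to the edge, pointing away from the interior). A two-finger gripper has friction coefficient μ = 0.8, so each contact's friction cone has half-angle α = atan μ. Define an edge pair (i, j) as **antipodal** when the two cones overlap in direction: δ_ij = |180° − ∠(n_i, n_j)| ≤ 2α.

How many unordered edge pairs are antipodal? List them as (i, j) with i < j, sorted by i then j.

α = atan 0.8 = 38.66°;  2α = 77.32°
n_0 = (+0.6499, +0.7600)
n_1 = (-0.2645, +0.9644)
n_2 = (-0.8667, +0.4988)
n_3 = (-0.6861, -0.7275)
n_4 = (-0.0465, -0.9989)
n_5 = (+0.4173, -0.9088)
n_6 = (+0.9363, -0.3511)
  (0,1): δ = 124.13°  ·
  (0,2): δ = 79.39°  ·
  (0,3): δ = 2.79°  ✓
  (0,4): δ = 37.87°  ✓
  (0,5): δ = 65.20°  ✓
  (0,6): δ = 109.98°  ·
  (1,2): δ = 135.26°  ·
  (1,3): δ = 58.66°  ✓
  (1,4): δ = 18.00°  ✓
  (1,5): δ = 9.33°  ✓
  (1,6): δ = 54.11°  ✓
  (2,3): δ = 103.40°  ·
  (2,4): δ = 62.74°  ✓
  (2,5): δ = 35.42°  ✓
  (2,6): δ = 9.37°  ✓
  (3,4): δ = 139.34°  ·
  (3,5): δ = 112.01°  ·
  (3,6): δ = 67.23°  ✓
  (4,5): δ = 152.67°  ·
  (4,6): δ = 107.89°  ·
  (5,6): δ = 135.22°  ·
antipodal pairs: 11

count = 11; pairs: (0,3), (0,4), (0,5), (1,3), (1,4), (1,5), (1,6), (2,4), (2,5), (2,6), (3,6)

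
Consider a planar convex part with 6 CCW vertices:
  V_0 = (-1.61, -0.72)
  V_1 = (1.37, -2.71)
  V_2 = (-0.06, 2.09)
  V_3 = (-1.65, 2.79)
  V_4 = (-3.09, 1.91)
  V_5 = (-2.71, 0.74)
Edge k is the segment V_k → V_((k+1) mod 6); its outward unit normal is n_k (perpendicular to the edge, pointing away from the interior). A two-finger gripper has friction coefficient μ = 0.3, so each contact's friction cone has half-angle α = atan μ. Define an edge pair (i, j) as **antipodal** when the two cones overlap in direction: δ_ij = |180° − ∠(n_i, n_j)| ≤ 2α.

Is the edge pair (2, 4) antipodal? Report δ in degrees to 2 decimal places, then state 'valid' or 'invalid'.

α = atan 0.3 = 16.70°;  2α = 33.40°
edge 2: e_2 = (-1.59, +0.70);  n_2 = (+0.4029, +0.9152)
edge 4: e_4 = (+0.38, -1.17);  n_4 = (-0.9511, -0.3089)
∠(n_2, n_4) = 131.75°
δ = |180° − 131.75°| = 48.25°
48.25° > 2α = 33.40°  →  invalid

δ = 48.25°, invalid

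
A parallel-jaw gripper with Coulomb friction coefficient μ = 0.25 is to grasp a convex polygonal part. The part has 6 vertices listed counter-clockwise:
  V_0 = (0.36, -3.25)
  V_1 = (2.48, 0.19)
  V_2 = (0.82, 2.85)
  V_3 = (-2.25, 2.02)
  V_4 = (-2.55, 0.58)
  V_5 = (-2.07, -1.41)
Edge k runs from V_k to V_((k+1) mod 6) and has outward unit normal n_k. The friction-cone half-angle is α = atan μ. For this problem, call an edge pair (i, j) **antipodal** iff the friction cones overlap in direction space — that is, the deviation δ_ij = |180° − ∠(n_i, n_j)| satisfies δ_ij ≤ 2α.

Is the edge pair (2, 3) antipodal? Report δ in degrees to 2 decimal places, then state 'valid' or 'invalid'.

α = atan 0.25 = 14.04°;  2α = 28.07°
edge 2: e_2 = (-3.07, -0.83);  n_2 = (-0.2610, +0.9653)
edge 3: e_3 = (-0.30, -1.44);  n_3 = (-0.9790, +0.2040)
∠(n_2, n_3) = 63.10°
δ = |180° − 63.10°| = 116.90°
116.90° > 2α = 28.07°  →  invalid

δ = 116.90°, invalid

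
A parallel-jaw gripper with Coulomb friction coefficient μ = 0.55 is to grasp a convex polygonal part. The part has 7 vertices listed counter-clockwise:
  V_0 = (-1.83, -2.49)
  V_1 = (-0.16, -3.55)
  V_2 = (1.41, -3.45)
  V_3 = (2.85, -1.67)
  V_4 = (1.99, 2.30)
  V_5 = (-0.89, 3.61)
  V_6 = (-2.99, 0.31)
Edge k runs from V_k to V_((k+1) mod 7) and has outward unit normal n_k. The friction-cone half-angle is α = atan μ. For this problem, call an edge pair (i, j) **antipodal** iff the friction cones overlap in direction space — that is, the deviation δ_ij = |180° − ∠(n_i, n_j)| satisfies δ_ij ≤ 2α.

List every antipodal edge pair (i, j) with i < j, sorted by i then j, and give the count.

α = atan 0.55 = 28.81°;  2α = 57.62°
n_0 = (-0.5359, -0.8443)
n_1 = (+0.0636, -0.9980)
n_2 = (+0.7774, -0.6289)
n_3 = (+0.9773, +0.2117)
n_4 = (+0.4140, +0.9103)
n_5 = (-0.8437, +0.5369)
n_6 = (-0.9239, -0.3827)
  (0,1): δ = 143.95°  ·
  (0,2): δ = 96.57°  ·
  (0,3): δ = 45.37°  ✓
  (0,4): δ = 7.95°  ✓
  (0,5): δ = 89.93°  ·
  (0,6): δ = 144.91°  ·
  (1,2): δ = 132.62°  ·
  (1,3): δ = 81.42°  ·
  (1,4): δ = 28.10°  ✓
  (1,5): δ = 53.88°  ✓
  (1,6): δ = 108.86°  ·
  (2,3): δ = 128.80°  ·
  (2,4): δ = 75.49°  ·
  (2,5): δ = 6.50°  ✓
  (2,6): δ = 61.48°  ·
  (3,4): δ = 126.68°  ·
  (3,5): δ = 44.69°  ✓
  (3,6): δ = 10.28°  ✓
  (4,5): δ = 98.01°  ·
  (4,6): δ = 43.04°  ✓
  (5,6): δ = 125.03°  ·
antipodal pairs: 8

count = 8; pairs: (0,3), (0,4), (1,4), (1,5), (2,5), (3,5), (3,6), (4,6)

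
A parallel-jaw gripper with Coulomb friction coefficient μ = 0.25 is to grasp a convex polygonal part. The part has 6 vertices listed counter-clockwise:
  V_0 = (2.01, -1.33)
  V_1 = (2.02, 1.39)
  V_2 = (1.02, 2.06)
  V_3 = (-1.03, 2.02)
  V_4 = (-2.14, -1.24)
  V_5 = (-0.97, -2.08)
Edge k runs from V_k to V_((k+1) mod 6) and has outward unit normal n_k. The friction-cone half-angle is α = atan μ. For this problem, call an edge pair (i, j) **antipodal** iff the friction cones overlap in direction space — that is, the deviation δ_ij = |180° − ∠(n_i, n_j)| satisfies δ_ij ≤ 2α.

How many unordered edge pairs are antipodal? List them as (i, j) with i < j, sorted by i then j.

α = atan 0.25 = 14.04°;  2α = 28.07°
n_0 = (+1.0000, -0.0037)
n_1 = (+0.5566, +0.8308)
n_2 = (-0.0195, +0.9998)
n_3 = (-0.9466, +0.3223)
n_4 = (-0.5832, -0.8123)
n_5 = (+0.2441, -0.9698)
  (0,1): δ = 123.61°  ·
  (0,2): δ = 88.67°  ·
  (0,3): δ = 18.59°  ✓
  (0,4): δ = 54.53°  ·
  (0,5): δ = 104.34°  ·
  (1,2): δ = 145.06°  ·
  (1,3): δ = 74.98°  ·
  (1,4): δ = 1.85°  ✓
  (1,5): δ = 47.95°  ·
  (2,3): δ = 109.92°  ·
  (2,4): δ = 36.79°  ·
  (2,5): δ = 13.01°  ✓
  (3,4): δ = 106.87°  ·
  (3,5): δ = 57.07°  ·
  (4,5): δ = 130.20°  ·
antipodal pairs: 3

count = 3; pairs: (0,3), (1,4), (2,5)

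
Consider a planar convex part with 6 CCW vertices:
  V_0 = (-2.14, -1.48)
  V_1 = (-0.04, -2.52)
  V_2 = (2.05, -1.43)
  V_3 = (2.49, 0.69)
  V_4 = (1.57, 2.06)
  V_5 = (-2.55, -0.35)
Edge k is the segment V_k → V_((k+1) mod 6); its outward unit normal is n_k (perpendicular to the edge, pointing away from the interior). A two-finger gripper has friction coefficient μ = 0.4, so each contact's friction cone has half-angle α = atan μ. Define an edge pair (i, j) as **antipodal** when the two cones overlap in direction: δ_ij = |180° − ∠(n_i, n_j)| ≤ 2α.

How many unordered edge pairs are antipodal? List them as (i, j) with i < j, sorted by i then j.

count = 4; pairs: (0,3), (1,4), (2,5), (3,5)

α = atan 0.4 = 21.80°;  2α = 43.60°
n_0 = (-0.4438, -0.8961)
n_1 = (+0.4624, -0.8867)
n_2 = (+0.9791, -0.2032)
n_3 = (+0.8302, +0.5575)
n_4 = (-0.5049, +0.8632)
n_5 = (-0.9400, -0.3411)
  (0,1): δ = 126.11°  ·
  (0,2): δ = 75.38°  ·
  (0,3): δ = 29.77°  ✓
  (0,4): δ = 56.67°  ·
  (0,5): δ = 136.29°  ·
  (1,2): δ = 129.27°  ·
  (1,3): δ = 83.66°  ·
  (1,4): δ = 2.78°  ✓
  (1,5): δ = 82.40°  ·
  (2,3): δ = 134.39°  ·
  (2,4): δ = 47.95°  ·
  (2,5): δ = 31.67°  ✓
  (3,4): δ = 93.56°  ·
  (3,5): δ = 13.94°  ✓
  (4,5): δ = 100.38°  ·
antipodal pairs: 4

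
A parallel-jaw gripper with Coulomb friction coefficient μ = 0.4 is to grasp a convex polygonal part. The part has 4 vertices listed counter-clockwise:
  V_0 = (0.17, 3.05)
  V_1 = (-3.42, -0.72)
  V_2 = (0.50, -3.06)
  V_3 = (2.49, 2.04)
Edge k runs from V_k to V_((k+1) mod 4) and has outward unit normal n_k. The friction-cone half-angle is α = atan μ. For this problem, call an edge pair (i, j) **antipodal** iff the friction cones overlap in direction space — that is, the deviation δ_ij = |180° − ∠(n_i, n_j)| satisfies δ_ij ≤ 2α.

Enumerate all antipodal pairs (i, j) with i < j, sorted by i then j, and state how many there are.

α = atan 0.4 = 21.80°;  2α = 43.60°
n_0 = (-0.7242, +0.6896)
n_1 = (-0.5126, -0.8587)
n_2 = (+0.9316, -0.3635)
n_3 = (+0.3992, +0.9169)
  (0,1): δ = 77.24°  ·
  (0,2): δ = 22.28°  ✓
  (0,3): δ = 110.07°  ·
  (1,2): δ = 80.48°  ·
  (1,3): δ = 7.31°  ✓
  (2,3): δ = 92.21°  ·
antipodal pairs: 2

count = 2; pairs: (0,2), (1,3)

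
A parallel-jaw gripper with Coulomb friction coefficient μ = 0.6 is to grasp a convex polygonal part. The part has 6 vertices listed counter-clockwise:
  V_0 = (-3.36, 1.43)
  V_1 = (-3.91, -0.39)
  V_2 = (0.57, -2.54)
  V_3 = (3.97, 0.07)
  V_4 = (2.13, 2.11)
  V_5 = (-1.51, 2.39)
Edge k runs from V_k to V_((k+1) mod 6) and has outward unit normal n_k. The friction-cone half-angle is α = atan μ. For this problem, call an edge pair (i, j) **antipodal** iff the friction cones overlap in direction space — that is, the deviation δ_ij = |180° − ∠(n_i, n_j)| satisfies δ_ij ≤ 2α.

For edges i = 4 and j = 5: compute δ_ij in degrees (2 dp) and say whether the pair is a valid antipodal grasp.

δ = 148.18°, invalid

α = atan 0.6 = 30.96°;  2α = 61.93°
edge 4: e_4 = (-3.64, +0.28);  n_4 = (+0.0767, +0.9971)
edge 5: e_5 = (-1.85, -0.96);  n_5 = (-0.4606, +0.8876)
∠(n_4, n_5) = 31.82°
δ = |180° − 31.82°| = 148.18°
148.18° > 2α = 61.93°  →  invalid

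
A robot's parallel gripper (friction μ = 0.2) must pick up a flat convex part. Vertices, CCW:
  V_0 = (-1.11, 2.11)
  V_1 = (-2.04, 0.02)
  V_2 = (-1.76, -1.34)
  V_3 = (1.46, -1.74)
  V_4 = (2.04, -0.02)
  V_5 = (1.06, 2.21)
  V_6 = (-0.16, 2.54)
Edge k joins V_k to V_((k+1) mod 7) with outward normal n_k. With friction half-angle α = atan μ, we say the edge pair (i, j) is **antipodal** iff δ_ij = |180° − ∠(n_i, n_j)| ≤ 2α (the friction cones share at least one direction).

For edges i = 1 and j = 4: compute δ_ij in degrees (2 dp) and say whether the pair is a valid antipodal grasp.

α = atan 0.2 = 11.31°;  2α = 22.62°
edge 1: e_1 = (+0.28, -1.36);  n_1 = (-0.9795, -0.2017)
edge 4: e_4 = (-0.98, +2.23);  n_4 = (+0.9155, +0.4023)
∠(n_1, n_4) = 167.91°
δ = |180° − 167.91°| = 12.09°
12.09° ≤ 2α = 22.62°  →  valid

δ = 12.09°, valid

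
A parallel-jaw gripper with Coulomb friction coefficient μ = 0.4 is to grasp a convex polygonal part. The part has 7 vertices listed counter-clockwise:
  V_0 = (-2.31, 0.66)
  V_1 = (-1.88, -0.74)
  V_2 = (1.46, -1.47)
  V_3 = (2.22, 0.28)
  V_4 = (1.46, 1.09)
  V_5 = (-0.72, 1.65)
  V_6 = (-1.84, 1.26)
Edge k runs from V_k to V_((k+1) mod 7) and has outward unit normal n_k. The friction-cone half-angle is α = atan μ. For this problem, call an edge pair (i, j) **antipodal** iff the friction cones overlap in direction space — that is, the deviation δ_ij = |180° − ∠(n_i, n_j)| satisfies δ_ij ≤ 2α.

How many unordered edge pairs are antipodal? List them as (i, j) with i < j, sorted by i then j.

α = atan 0.4 = 21.80°;  2α = 43.60°
n_0 = (-0.9559, -0.2936)
n_1 = (-0.2135, -0.9769)
n_2 = (+0.9172, -0.3983)
n_3 = (+0.7293, +0.6842)
n_4 = (+0.2488, +0.9686)
n_5 = (-0.3288, +0.9444)
n_6 = (-0.7872, +0.6167)
  (0,1): δ = 119.40°  ·
  (0,2): δ = 40.55°  ✓
  (0,3): δ = 26.10°  ✓
  (0,4): δ = 58.52°  ·
  (0,5): δ = 92.12°  ·
  (0,6): δ = 124.85°  ·
  (1,2): δ = 101.15°  ·
  (1,3): δ = 34.50°  ✓
  (1,4): δ = 2.08°  ✓
  (1,5): δ = 31.53°  ✓
  (1,6): δ = 64.26°  ·
  (2,3): δ = 113.35°  ·
  (2,4): δ = 80.93°  ·
  (2,5): δ = 47.33°  ·
  (2,6): δ = 14.60°  ✓
  (3,4): δ = 147.58°  ·
  (3,5): δ = 113.98°  ·
  (3,6): δ = 81.25°  ·
  (4,5): δ = 146.39°  ·
  (4,6): δ = 113.67°  ·
  (5,6): δ = 147.27°  ·
antipodal pairs: 6

count = 6; pairs: (0,2), (0,3), (1,3), (1,4), (1,5), (2,6)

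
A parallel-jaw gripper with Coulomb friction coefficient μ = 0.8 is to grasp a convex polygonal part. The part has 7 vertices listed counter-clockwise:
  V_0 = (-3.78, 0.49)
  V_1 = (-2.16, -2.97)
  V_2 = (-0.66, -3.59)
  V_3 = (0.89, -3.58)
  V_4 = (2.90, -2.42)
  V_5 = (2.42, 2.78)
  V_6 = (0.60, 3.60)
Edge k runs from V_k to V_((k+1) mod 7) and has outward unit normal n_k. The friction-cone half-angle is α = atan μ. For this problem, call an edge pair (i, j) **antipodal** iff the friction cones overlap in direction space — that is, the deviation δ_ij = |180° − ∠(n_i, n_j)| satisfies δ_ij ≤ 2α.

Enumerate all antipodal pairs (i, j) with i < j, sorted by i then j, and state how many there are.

α = atan 0.8 = 38.66°;  2α = 77.32°
n_0 = (-0.9056, -0.4240)
n_1 = (-0.3820, -0.9242)
n_2 = (+0.0065, -1.0000)
n_3 = (+0.4998, -0.8661)
n_4 = (+0.9958, +0.0919)
n_5 = (+0.4108, +0.9117)
n_6 = (-0.5789, +0.8154)
  (0,1): δ = 137.55°  ·
  (0,2): δ = 114.72°  ·
  (0,3): δ = 85.10°  ·
  (0,4): δ = 19.82°  ✓
  (0,5): δ = 40.66°  ✓
  (0,6): δ = 100.29°  ·
  (1,2): δ = 157.17°  ·
  (1,3): δ = 127.55°  ·
  (1,4): δ = 62.27°  ✓
  (1,5): δ = 1.80°  ✓
  (1,6): δ = 57.83°  ✓
  (2,3): δ = 150.38°  ·
  (2,4): δ = 85.10°  ·
  (2,5): δ = 24.62°  ✓
  (2,6): δ = 35.01°  ✓
  (3,4): δ = 114.72°  ·
  (3,5): δ = 54.24°  ✓
  (3,6): δ = 5.39°  ✓
  (4,5): δ = 119.53°  ·
  (4,6): δ = 59.90°  ✓
  (5,6): δ = 120.37°  ·
antipodal pairs: 10

count = 10; pairs: (0,4), (0,5), (1,4), (1,5), (1,6), (2,5), (2,6), (3,5), (3,6), (4,6)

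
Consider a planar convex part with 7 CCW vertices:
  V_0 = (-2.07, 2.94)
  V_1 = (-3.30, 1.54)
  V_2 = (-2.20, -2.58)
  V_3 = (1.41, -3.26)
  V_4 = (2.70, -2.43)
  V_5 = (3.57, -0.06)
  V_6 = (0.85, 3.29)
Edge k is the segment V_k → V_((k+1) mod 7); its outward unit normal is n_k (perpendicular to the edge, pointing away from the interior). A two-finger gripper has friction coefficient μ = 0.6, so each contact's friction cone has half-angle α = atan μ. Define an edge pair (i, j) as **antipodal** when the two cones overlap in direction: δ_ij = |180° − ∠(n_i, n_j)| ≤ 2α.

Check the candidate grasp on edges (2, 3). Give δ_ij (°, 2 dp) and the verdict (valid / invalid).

δ = 136.57°, invalid

α = atan 0.6 = 30.96°;  2α = 61.93°
edge 2: e_2 = (+3.61, -0.68);  n_2 = (-0.1851, -0.9827)
edge 3: e_3 = (+1.29, +0.83);  n_3 = (+0.5411, -0.8410)
∠(n_2, n_3) = 43.43°
δ = |180° − 43.43°| = 136.57°
136.57° > 2α = 61.93°  →  invalid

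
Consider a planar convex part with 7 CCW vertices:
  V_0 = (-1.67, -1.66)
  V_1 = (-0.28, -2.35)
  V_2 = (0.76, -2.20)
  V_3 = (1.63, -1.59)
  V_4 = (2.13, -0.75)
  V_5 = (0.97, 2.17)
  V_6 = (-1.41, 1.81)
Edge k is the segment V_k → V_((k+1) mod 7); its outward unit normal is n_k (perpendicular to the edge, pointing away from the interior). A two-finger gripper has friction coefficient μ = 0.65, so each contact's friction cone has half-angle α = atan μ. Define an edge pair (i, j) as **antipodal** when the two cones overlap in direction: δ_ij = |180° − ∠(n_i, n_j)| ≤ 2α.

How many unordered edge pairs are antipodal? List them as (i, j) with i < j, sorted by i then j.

α = atan 0.65 = 33.02°;  2α = 66.05°
n_0 = (-0.4446, -0.8957)
n_1 = (+0.1428, -0.9898)
n_2 = (+0.5741, -0.8188)
n_3 = (+0.8593, -0.5115)
n_4 = (+0.9294, +0.3692)
n_5 = (-0.1496, +0.9888)
n_6 = (-0.9972, +0.0747)
  (0,1): δ = 145.39°  ·
  (0,2): δ = 118.56°  ·
  (0,3): δ = 94.36°  ·
  (0,4): δ = 41.93°  ✓
  (0,5): δ = 35.00°  ✓
  (0,6): δ = 112.11°  ·
  (1,2): δ = 153.17°  ·
  (1,3): δ = 128.97°  ·
  (1,4): δ = 76.54°  ·
  (1,5): δ = 0.39°  ✓
  (1,6): δ = 77.51°  ·
  (2,3): δ = 155.80°  ·
  (2,4): δ = 103.37°  ·
  (2,5): δ = 26.43°  ✓
  (2,6): δ = 50.68°  ✓
  (3,4): δ = 127.57°  ·
  (3,5): δ = 50.64°  ✓
  (3,6): δ = 26.48°  ✓
  (4,5): δ = 103.06°  ·
  (4,6): δ = 25.95°  ✓
  (5,6): δ = 102.89°  ·
antipodal pairs: 8

count = 8; pairs: (0,4), (0,5), (1,5), (2,5), (2,6), (3,5), (3,6), (4,6)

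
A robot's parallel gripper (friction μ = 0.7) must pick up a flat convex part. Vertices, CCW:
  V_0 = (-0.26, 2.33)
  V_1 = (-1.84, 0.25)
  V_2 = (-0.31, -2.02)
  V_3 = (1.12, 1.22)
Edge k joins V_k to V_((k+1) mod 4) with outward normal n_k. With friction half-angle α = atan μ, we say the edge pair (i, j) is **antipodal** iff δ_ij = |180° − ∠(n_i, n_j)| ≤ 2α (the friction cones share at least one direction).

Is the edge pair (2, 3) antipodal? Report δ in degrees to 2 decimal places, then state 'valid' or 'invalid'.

α = atan 0.7 = 34.99°;  2α = 69.98°
edge 2: e_2 = (+1.43, +3.24);  n_2 = (+0.9149, -0.4038)
edge 3: e_3 = (-1.38, +1.11);  n_3 = (+0.6268, +0.7792)
∠(n_2, n_3) = 75.00°
δ = |180° − 75.00°| = 105.00°
105.00° > 2α = 69.98°  →  invalid

δ = 105.00°, invalid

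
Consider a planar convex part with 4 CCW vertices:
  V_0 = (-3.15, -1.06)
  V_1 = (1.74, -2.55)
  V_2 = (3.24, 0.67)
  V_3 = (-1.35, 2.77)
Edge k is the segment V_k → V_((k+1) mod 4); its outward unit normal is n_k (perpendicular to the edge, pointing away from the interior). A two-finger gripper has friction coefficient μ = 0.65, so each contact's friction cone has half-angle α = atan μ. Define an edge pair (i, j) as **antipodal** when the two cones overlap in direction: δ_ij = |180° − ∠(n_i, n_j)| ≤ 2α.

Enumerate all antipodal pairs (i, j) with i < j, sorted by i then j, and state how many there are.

α = atan 0.65 = 33.02°;  2α = 66.05°
n_0 = (-0.2915, -0.9566)
n_1 = (+0.9065, -0.4223)
n_2 = (+0.4160, +0.9093)
n_3 = (-0.9050, +0.4253)
  (0,1): δ = 98.03°  ·
  (0,2): δ = 7.64°  ✓
  (0,3): δ = 81.77°  ·
  (1,2): δ = 89.61°  ·
  (1,3): δ = 0.19°  ✓
  (2,3): δ = 90.59°  ·
antipodal pairs: 2

count = 2; pairs: (0,2), (1,3)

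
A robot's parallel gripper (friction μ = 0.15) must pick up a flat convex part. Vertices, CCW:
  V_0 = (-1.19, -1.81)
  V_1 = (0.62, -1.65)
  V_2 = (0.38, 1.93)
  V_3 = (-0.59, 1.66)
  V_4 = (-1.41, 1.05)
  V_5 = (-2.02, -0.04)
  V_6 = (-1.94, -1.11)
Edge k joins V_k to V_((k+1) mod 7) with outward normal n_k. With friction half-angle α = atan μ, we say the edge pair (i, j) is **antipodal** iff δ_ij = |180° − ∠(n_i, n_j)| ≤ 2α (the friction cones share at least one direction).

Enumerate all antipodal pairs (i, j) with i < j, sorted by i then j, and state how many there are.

α = atan 0.15 = 8.53°;  2α = 17.06°
n_0 = (+0.0881, -0.9961)
n_1 = (+0.9978, +0.0669)
n_2 = (-0.2682, +0.9634)
n_3 = (-0.5969, +0.8023)
n_4 = (-0.8726, +0.4884)
n_5 = (-0.9972, -0.0746)
n_6 = (-0.6823, -0.7311)
  (0,1): δ = 91.22°  ·
  (0,2): δ = 10.50°  ✓
  (0,3): δ = 31.59°  ·
  (0,4): δ = 55.72°  ·
  (0,5): δ = 89.22°  ·
  (0,6): δ = 131.92°  ·
  (1,2): δ = 78.28°  ·
  (1,3): δ = 57.19°  ·
  (1,4): δ = 33.07°  ·
  (1,5): δ = 0.44°  ✓
  (1,6): δ = 43.14°  ·
  (2,3): δ = 158.91°  ·
  (2,4): δ = 134.79°  ·
  (2,5): δ = 101.28°  ·
  (2,6): δ = 58.58°  ·
  (3,4): δ = 155.88°  ·
  (3,5): δ = 122.37°  ·
  (3,6): δ = 79.67°  ·
  (4,5): δ = 146.49°  ·
  (4,6): δ = 103.79°  ·
  (5,6): δ = 137.30°  ·
antipodal pairs: 2

count = 2; pairs: (0,2), (1,5)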